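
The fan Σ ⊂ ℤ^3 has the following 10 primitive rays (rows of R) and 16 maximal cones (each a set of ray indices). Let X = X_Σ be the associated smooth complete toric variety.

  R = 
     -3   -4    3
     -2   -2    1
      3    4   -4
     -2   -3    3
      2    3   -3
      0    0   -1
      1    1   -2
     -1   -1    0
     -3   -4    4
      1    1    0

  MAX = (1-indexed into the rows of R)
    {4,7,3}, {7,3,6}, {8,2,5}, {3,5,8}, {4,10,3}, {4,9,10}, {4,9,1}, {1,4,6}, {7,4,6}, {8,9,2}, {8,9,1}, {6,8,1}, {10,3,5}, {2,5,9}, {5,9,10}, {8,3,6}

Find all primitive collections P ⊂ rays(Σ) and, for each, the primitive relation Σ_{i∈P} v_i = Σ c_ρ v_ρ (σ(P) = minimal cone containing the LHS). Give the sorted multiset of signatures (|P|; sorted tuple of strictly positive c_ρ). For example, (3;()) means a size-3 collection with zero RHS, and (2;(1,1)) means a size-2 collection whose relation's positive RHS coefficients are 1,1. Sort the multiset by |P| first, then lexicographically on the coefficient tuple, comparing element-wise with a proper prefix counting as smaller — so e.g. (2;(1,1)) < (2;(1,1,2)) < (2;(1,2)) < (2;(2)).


23 collections generate NE(X_Σ); each relation:

  P = {3,9}:  v_{3} + v_{9} = 0 — sig = (2;())
  P = {4,5}:  v_{4} + v_{5} = 0 — sig = (2;())
  P = {8,10}:  v_{8} + v_{10} = 0 — sig = (2;())
  P = {1,3}:  v_{1} + v_{3} = v_{6} — sig = (2;(1))
  P = {1,5}:  v_{1} + v_{5} = v_{8} — sig = (2;(1))
  P = {1,10}:  v_{1} + v_{10} = v_{4} — sig = (2;(1))
  P = {4,8}:  v_{4} + v_{8} = v_{1} — sig = (2;(1))
  P = {6,9}:  v_{6} + v_{9} = v_{1} — sig = (2;(1))
  P = {2,3}:  v_{2} + v_{3} = v_{5} + v_{8} — sig = (2;(1,1))
  P = {2,4}:  v_{2} + v_{4} = v_{8} + v_{9} — sig = (2;(1,1))
  P = {2,7}:  v_{2} + v_{7} = v_{6} + v_{8} — sig = (2;(1,1))
  P = {2,10}:  v_{2} + v_{10} = v_{5} + v_{9} — sig = (2;(1,1))
  P = {5,6}:  v_{5} + v_{6} = v_{3} + v_{8} — sig = (2;(1,1))
  P = {5,7}:  v_{5} + v_{7} = v_{3} + v_{6} — sig = (2;(1,1))
  P = {6,10}:  v_{6} + v_{10} = v_{3} + v_{4} — sig = (2;(1,1))
  P = {7,9}:  v_{7} + v_{9} = v_{4} + v_{6} — sig = (2;(1,1))
  P = {1,2}:  v_{1} + v_{2} = 2·v_{8} + v_{9} — sig = (2;(1,2))
  P = {1,7}:  v_{1} + v_{7} = v_{4} + 2·v_{6} — sig = (2;(1,2))
  P = {2,6}:  v_{2} + v_{6} = 2·v_{8} — sig = (2;(2))
  P = {7,8}:  v_{7} + v_{8} = 2·v_{6} — sig = (2;(2))
  P = {7,10}:  v_{7} + v_{10} = 2·v_{3} + 2·v_{4} — sig = (2;(2,2))
  P = {3,4,6}:  v_{3} + v_{4} + v_{6} = v_{7} — sig = (3;(1))
  P = {5,8,9}:  v_{5} + v_{8} + v_{9} = v_{2} — sig = (3;(1))

Sorted signature multiset PRS(X):
    (2;())
    (2;())
    (2;())
    (2;(1))
    (2;(1))
    (2;(1))
    (2;(1))
    (2;(1))
    (2;(1,1))
    (2;(1,1))
    (2;(1,1))
    (2;(1,1))
    (2;(1,1))
    (2;(1,1))
    (2;(1,1))
    (2;(1,1))
    (2;(1,2))
    (2;(1,2))
    (2;(2))
    (2;(2))
    (2;(2,2))
    (3;(1))
    (3;(1))


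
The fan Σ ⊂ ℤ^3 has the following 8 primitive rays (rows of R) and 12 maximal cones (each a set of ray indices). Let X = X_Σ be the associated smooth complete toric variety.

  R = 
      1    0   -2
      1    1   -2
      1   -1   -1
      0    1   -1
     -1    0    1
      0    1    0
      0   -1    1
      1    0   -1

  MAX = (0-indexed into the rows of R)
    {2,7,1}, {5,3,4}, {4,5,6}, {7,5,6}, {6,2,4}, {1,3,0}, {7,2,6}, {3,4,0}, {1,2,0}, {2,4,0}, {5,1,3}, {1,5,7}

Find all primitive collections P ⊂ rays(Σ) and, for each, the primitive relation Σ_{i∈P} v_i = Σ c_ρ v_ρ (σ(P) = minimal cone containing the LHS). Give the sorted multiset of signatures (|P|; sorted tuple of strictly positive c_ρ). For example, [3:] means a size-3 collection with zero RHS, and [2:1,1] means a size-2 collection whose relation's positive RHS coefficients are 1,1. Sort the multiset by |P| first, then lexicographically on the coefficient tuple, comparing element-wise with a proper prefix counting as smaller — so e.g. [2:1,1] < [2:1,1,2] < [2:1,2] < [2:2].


Minimal non-faces — 10 found among 8 rays, 12 max cones:

  P = {3,6}:  v_{3} + v_{6} = 0 ; sig = [2:]
  P = {4,7}:  v_{4} + v_{7} = 0 ; sig = [2:]
  P = {0,5}:  v_{0} + v_{5} = v_{1} ; sig = [2:1]
  P = {0,6}:  v_{0} + v_{6} = v_{2} ; sig = [2:1]
  P = {1,4}:  v_{1} + v_{4} = v_{3} ; sig = [2:1]
  P = {1,6}:  v_{1} + v_{6} = v_{7} ; sig = [2:1]
  P = {2,3}:  v_{2} + v_{3} = v_{0} ; sig = [2:1]
  P = {2,5}:  v_{2} + v_{5} = v_{7} ; sig = [2:1]
  P = {3,7}:  v_{3} + v_{7} = v_{1} ; sig = [2:1]
  P = {0,7}:  v_{0} + v_{7} = v_{1} + v_{2} ; sig = [2:1,1]

Signatures (|P|; sorted positive RHS coefficients), sorted:
    |P|=2: 10 collections, coeffs (), (), (1), (1), (1), (1), (1), (1), (1), (1,1)


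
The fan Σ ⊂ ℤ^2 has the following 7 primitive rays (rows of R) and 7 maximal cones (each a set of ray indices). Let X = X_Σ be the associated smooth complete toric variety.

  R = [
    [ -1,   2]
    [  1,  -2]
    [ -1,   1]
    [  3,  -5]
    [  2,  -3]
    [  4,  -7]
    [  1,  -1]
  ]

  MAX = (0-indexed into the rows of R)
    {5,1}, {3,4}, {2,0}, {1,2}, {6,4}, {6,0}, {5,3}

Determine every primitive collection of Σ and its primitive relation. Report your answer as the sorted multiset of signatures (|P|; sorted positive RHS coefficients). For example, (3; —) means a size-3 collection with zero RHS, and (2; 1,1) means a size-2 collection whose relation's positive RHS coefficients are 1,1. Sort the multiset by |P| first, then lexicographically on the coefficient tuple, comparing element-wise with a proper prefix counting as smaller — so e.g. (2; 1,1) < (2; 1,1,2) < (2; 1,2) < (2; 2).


Δ(Σ) — 7 vertices, 14 min non-faces:

  P={0,1}:  v_{0} + v_{1} = 0 ; sig = (2; —)
  P={2,6}:  v_{2} + v_{6} = 0 ; sig = (2; —)
  P={0,3}:  v_{0} + v_{3} = v_{4} ; sig = (2; 1)
  P={0,4}:  v_{0} + v_{4} = v_{6} ; sig = (2; 1)
  P={0,5}:  v_{0} + v_{5} = v_{3} ; sig = (2; 1)
  P={1,3}:  v_{1} + v_{3} = v_{5} ; sig = (2; 1)
  P={1,4}:  v_{1} + v_{4} = v_{3} ; sig = (2; 1)
  P={1,6}:  v_{1} + v_{6} = v_{4} ; sig = (2; 1)
  P={2,4}:  v_{2} + v_{4} = v_{1} ; sig = (2; 1)
  P={5,6}:  v_{5} + v_{6} = v_{3} + v_{4} ; sig = (2; 1,1)
  P={2,3}:  v_{2} + v_{3} = 2·v_{1} ; sig = (2; 2)
  P={3,6}:  v_{3} + v_{6} = 2·v_{4} ; sig = (2; 2)
  P={4,5}:  v_{4} + v_{5} = 2·v_{3} ; sig = (2; 2)
  P={2,5}:  v_{2} + v_{5} = 3·v_{1} ; sig = (2; 3)

Signatures (|P|; sorted positive RHS coefficients), sorted:
    |P|=2: 14 collections, coeffs (), (), (1), (1), (1), (1), (1), (1), (1), (1,1), (2), (2), (2), (3)


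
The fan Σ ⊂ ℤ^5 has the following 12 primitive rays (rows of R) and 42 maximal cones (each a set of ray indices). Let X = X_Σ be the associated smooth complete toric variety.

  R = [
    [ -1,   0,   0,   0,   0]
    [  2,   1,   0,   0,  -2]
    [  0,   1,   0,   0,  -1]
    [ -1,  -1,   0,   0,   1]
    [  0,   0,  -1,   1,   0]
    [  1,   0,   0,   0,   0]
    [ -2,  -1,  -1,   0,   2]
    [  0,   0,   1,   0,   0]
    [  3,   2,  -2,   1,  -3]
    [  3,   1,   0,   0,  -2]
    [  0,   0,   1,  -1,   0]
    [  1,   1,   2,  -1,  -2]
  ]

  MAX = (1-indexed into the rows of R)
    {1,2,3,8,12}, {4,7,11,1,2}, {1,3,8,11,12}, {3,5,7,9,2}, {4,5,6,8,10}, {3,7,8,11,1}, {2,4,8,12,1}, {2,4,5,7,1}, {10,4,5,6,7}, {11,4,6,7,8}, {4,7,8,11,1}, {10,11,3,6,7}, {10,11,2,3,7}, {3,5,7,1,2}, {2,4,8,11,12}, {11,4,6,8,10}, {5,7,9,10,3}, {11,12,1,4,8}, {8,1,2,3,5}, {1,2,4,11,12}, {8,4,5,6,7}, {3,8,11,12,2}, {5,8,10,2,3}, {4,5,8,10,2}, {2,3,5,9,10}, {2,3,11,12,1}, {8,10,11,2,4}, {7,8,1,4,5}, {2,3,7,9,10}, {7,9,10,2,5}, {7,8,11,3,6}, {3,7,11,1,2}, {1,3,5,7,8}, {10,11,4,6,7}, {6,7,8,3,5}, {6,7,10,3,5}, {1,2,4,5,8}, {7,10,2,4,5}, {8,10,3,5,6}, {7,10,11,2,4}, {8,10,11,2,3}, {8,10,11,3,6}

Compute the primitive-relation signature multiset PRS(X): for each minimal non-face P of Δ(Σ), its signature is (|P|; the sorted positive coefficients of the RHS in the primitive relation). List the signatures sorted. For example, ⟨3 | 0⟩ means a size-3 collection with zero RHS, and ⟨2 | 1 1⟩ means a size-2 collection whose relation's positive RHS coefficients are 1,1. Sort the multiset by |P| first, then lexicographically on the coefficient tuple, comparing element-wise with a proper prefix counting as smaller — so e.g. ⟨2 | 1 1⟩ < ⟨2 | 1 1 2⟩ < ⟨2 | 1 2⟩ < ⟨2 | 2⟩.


Primitive collections (19):

  • {1,6}:  v_{1} + v_{6} = 0 ; sig = ⟨2 | 0⟩
  • {5,11}:  v_{5} + v_{11} = 0 ; sig = ⟨2 | 0⟩
  • {1,10}:  v_{1} + v_{10} = v_{2} ; sig = ⟨2 | 1⟩
  • {2,6}:  v_{2} + v_{6} = v_{10} ; sig = ⟨2 | 1⟩
  • {3,4}:  v_{3} + v_{4} = v_{1} ; sig = ⟨2 | 1⟩
  • {7,12}:  v_{7} + v_{12} = v_{1} + v_{11} ; sig = ⟨2 | 1 1⟩
  • {5,12}:  v_{5} + v_{12} = v_{1} + v_{2} + v_{8} ; sig = ⟨2 | 1 1 1⟩
  • {6,12}:  v_{6} + v_{12} = v_{2} + v_{8} + v_{11} ; sig = ⟨2 | 1 1 1⟩
  • {8,9}:  v_{8} + v_{9} = v_{3} + v_{5} + v_{10} ; sig = ⟨2 | 1 1 1⟩
  • {9,11}:  v_{9} + v_{11} = v_{2} + v_{3} + v_{7} + v_{10} ; sig = ⟨2 | 1 1 1 1⟩
  • {1,9}:  v_{1} + v_{9} = 2·v_{2} + v_{3} + v_{5} + v_{7} ; sig = ⟨2 | 1 1 1 2⟩
  • {6,9}:  v_{6} + v_{9} = v_{3} + v_{5} + v_{7} + 2·v_{10} ; sig = ⟨2 | 1 1 1 2⟩
  • {4,9}:  v_{4} + v_{9} = 2·v_{2} + v_{5} + v_{7} ; sig = ⟨2 | 1 1 2⟩
  • {10,12}:  v_{10} + v_{12} = 2·v_{2} + v_{8} + v_{11} ; sig = ⟨2 | 1 1 2⟩
  • {9,12}:  v_{9} + v_{12} = 2·v_{2} + v_{3} ; sig = ⟨2 | 1 2⟩
  • {2,7,8}:  v_{2} + v_{7} + v_{8} = 0 ; sig = ⟨3 | 0⟩
  • {7,8,10}:  v_{7} + v_{8} + v_{10} = v_{6} ; sig = ⟨3 | 1⟩
  • {1,2,8,11}:  v_{1} + v_{2} + v_{8} + v_{11} = v_{12} ; sig = ⟨4 | 1⟩
  • {2,3,5,7,10}:  v_{2} + v_{3} + v_{5} + v_{7} + v_{10} = v_{9} ; sig = ⟨5 | 1⟩

Hence PRS(X_Σ) =
    |P|=2: 15 collections, coeffs (), (), (1), (1), (1), (1,1), (1,1,1), (1,1,1), (1,1,1), (1,1,1,1), (1,1,1,2), (1,1,1,2), (1,1,2), (1,1,2), (1,2)
    |P|=3: 2 collections, coeffs (), (1)
    |P|=4: 1 collection, coeffs (1)
    |P|=5: 1 collection, coeffs (1)


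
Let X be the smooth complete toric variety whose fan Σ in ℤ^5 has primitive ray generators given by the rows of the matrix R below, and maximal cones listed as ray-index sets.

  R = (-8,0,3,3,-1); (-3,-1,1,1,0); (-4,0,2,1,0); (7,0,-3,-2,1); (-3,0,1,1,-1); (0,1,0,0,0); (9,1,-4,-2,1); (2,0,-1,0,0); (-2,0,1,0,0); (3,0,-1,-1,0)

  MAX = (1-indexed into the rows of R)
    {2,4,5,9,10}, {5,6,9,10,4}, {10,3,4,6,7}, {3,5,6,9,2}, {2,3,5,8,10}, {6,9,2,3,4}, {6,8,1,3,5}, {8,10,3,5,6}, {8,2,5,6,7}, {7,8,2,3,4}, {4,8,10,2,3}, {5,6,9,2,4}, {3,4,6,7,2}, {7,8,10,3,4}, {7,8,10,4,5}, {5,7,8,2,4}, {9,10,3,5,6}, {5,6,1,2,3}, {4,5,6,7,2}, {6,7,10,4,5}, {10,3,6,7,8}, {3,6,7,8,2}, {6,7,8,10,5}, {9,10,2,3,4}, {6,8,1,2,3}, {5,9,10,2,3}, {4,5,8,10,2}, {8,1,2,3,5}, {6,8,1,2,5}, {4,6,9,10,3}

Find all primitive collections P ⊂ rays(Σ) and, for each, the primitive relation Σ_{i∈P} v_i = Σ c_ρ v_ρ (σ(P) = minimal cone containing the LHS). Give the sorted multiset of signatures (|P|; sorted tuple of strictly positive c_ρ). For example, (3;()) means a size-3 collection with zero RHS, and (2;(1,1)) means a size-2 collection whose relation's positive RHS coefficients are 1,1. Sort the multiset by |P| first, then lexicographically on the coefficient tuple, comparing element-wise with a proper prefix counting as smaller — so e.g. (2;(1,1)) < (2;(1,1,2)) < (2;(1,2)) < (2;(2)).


|primitive collections| = 12. Relations:

  • {8,9}:  v_{8} + v_{9} = 0 ; sig = (2;())
  • {7,9}:  v_{7} + v_{9} = v_{4} + v_{6} ; sig = (2;(1,1))
  • {1,4}:  v_{1} + v_{4} = v_{2} + v_{6} + v_{8} ; sig = (2;(1,1,1))
  • {1,10}:  v_{1} + v_{10} = v_{3} + v_{5} + v_{8} ; sig = (2;(1,1,1))
  • {1,9}:  v_{1} + v_{9} = v_{2} + v_{3} + v_{5} + v_{6} ; sig = (2;(1,1,1,1))
  • {1,7}:  v_{1} + v_{7} = v_{2} + 2·v_{6} + 2·v_{8} ; sig = (2;(1,2,2))
  • {2,6,10}:  v_{2} + v_{6} + v_{10} = 0 ; sig = (3;())
  • {3,4,5}:  v_{3} + v_{4} + v_{5} = 0 ; sig = (3;())
  • {4,6,8}:  v_{4} + v_{6} + v_{8} = v_{7} ; sig = (3;(1))
  • {2,7,10}:  v_{2} + v_{7} + v_{10} = v_{4} + v_{8} ; sig = (3;(1,1))
  • {3,5,7}:  v_{3} + v_{5} + v_{7} = v_{6} + v_{8} ; sig = (3;(1,1))
  • {2,3,5,6,8}:  v_{2} + v_{3} + v_{5} + v_{6} + v_{8} = v_{1} ; sig = (5;(1))

Signatures (|P|; sorted positive RHS coefficients), sorted:
[(2;()), (2;(1,1)), (2;(1,1,1)), (2;(1,1,1)), (2;(1,1,1,1)), (2;(1,2,2)), (3;()), (3;()), (3;(1)), (3;(1,1)), (3;(1,1)), (5;(1))]


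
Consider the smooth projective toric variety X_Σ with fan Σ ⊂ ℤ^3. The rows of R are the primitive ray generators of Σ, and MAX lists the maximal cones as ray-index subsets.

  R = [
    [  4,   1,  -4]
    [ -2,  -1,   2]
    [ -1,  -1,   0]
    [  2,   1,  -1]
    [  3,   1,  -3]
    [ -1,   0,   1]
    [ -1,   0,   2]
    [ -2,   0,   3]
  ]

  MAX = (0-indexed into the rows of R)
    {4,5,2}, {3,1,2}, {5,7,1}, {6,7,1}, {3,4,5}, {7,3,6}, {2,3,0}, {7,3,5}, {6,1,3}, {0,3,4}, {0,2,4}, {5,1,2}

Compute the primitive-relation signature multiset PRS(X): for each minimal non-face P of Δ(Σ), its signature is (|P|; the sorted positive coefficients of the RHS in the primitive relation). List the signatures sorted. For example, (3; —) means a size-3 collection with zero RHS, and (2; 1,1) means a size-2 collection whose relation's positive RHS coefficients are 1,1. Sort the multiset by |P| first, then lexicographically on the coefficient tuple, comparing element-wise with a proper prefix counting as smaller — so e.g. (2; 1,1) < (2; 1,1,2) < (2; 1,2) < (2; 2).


Σ has 14 primitive collections:

  P = {0,5}:  v_{0} + v_{5} = v_{4}  ⇒ sig = (2; 1)
  P = {0,7}:  v_{0} + v_{7} = v_{3}  ⇒ sig = (2; 1)
  P = {2,6}:  v_{2} + v_{6} = v_{1}  ⇒ sig = (2; 1)
  P = {4,6}:  v_{4} + v_{6} = v_{3}  ⇒ sig = (2; 1)
  P = {5,6}:  v_{5} + v_{6} = v_{7}  ⇒ sig = (2; 1)
  P = {1,4}:  v_{1} + v_{4} = v_{2} + v_{3}  ⇒ sig = (2; 1,1)
  P = {2,7}:  v_{2} + v_{7} = v_{1} + v_{5}  ⇒ sig = (2; 1,1)
  P = {4,7}:  v_{4} + v_{7} = v_{3} + v_{5}  ⇒ sig = (2; 1,1)
  P = {0,6}:  v_{0} + v_{6} = v_{2} + 2·v_{3}  ⇒ sig = (2; 1,2)
  P = {0,1}:  v_{0} + v_{1} = 2·v_{2} + 2·v_{3}  ⇒ sig = (2; 2,2)
  P = {2,3,5}:  v_{2} + v_{3} + v_{5} = 0  ⇒ sig = (3; —)
  P = {1,3,5}:  v_{1} + v_{3} + v_{5} = v_{6}  ⇒ sig = (3; 1)
  P = {2,3,4}:  v_{2} + v_{3} + v_{4} = v_{0}  ⇒ sig = (3; 1)
  P = {1,3,7}:  v_{1} + v_{3} + v_{7} = 2·v_{6}  ⇒ sig = (3; 2)

Signatures (|P|; sorted positive RHS coefficients), sorted:
    |P|=2: 10 collections, coeffs (1), (1), (1), (1), (1), (1,1), (1,1), (1,1), (1,2), (2,2)
    |P|=3: 4 collections, coeffs (), (1), (1), (2)


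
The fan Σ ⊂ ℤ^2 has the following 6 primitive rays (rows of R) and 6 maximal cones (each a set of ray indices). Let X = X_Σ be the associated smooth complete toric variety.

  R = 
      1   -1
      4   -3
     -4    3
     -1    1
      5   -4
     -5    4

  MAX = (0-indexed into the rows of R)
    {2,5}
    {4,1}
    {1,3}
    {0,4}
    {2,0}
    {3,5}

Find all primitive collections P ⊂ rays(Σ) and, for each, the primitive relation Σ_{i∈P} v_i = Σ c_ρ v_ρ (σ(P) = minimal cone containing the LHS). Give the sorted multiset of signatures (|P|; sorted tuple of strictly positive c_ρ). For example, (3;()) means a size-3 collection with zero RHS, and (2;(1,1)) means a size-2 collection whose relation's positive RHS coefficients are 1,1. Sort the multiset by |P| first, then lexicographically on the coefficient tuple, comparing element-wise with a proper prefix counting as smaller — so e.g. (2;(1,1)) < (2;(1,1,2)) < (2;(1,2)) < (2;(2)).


9 minimal non-faces of Δ(Σ) (on 6 rays):

  P={0,3}:  v_{0} + v_{3} = 0  so sig = (2;())
  P={1,2}:  v_{1} + v_{2} = 0  so sig = (2;())
  P={4,5}:  v_{4} + v_{5} = 0  so sig = (2;())
  P={0,1}:  v_{0} + v_{1} = v_{4}  so sig = (2;(1))
  P={0,5}:  v_{0} + v_{5} = v_{2}  so sig = (2;(1))
  P={1,5}:  v_{1} + v_{5} = v_{3}  so sig = (2;(1))
  P={2,3}:  v_{2} + v_{3} = v_{5}  so sig = (2;(1))
  P={2,4}:  v_{2} + v_{4} = v_{0}  so sig = (2;(1))
  P={3,4}:  v_{3} + v_{4} = v_{1}  so sig = (2;(1))

Hence PRS(X_Σ) =
    |P|=2: 9 collections, coeffs (), (), (), (1), (1), (1), (1), (1), (1)


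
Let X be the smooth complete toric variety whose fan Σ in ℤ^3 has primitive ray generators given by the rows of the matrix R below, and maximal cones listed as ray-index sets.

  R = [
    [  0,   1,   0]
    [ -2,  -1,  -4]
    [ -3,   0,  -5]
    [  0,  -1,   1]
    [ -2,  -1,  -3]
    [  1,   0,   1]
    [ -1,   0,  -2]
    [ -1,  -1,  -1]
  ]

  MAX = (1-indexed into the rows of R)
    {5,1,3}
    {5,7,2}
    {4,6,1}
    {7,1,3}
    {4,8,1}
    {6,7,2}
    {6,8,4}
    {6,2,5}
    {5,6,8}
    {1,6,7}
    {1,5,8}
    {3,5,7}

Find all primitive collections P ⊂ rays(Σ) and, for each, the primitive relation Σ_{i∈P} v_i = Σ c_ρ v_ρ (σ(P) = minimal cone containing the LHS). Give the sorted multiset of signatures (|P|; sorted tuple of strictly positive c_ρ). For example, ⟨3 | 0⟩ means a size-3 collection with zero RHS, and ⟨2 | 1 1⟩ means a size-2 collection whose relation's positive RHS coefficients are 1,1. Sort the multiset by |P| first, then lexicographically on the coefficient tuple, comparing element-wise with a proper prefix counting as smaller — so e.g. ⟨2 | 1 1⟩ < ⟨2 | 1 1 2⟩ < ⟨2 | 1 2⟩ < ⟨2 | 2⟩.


14 minimal non-faces of Δ(Σ) (on 8 rays):

  {4,7}:  v_{4} + v_{7} = v_{8}  →  sig = ⟨2 | 1⟩
  {7,8}:  v_{7} + v_{8} = v_{5}  →  sig = ⟨2 | 1⟩
  {2,4}:  v_{2} + v_{4} = v_{5} + v_{6} + v_{8}  →  sig = ⟨2 | 1 1 1⟩
  {3,4}:  v_{3} + v_{4} = v_{1} + v_{5} + v_{8}  →  sig = ⟨2 | 1 1 1⟩
  {2,8}:  v_{2} + v_{8} = 2·v_{5} + v_{6}  →  sig = ⟨2 | 1 2⟩
  {3,8}:  v_{3} + v_{8} = v_{1} + 2·v_{5}  →  sig = ⟨2 | 1 2⟩
  {2,3}:  v_{2} + v_{3} = v_{5} + 3·v_{7}  →  sig = ⟨2 | 1 3⟩
  {1,2}:  v_{1} + v_{2} = 2·v_{7}  →  sig = ⟨2 | 2⟩
  {3,6}:  v_{3} + v_{6} = 2·v_{7}  →  sig = ⟨2 | 2⟩
  {4,5}:  v_{4} + v_{5} = 2·v_{8}  →  sig = ⟨2 | 2⟩
  {1,6,8}:  v_{1} + v_{6} + v_{8} = 0  →  sig = ⟨3 | 0⟩
  {1,5,6}:  v_{1} + v_{5} + v_{6} = v_{7}  →  sig = ⟨3 | 1⟩
  {1,5,7}:  v_{1} + v_{5} + v_{7} = v_{3}  →  sig = ⟨3 | 1⟩
  {5,6,7}:  v_{5} + v_{6} + v_{7} = v_{2}  →  sig = ⟨3 | 1⟩

so the primitive-relation signature multiset is
    ⟨2 | 1⟩
    ⟨2 | 1⟩
    ⟨2 | 1 1 1⟩
    ⟨2 | 1 1 1⟩
    ⟨2 | 1 2⟩
    ⟨2 | 1 2⟩
    ⟨2 | 1 3⟩
    ⟨2 | 2⟩
    ⟨2 | 2⟩
    ⟨2 | 2⟩
    ⟨3 | 0⟩
    ⟨3 | 1⟩
    ⟨3 | 1⟩
    ⟨3 | 1⟩


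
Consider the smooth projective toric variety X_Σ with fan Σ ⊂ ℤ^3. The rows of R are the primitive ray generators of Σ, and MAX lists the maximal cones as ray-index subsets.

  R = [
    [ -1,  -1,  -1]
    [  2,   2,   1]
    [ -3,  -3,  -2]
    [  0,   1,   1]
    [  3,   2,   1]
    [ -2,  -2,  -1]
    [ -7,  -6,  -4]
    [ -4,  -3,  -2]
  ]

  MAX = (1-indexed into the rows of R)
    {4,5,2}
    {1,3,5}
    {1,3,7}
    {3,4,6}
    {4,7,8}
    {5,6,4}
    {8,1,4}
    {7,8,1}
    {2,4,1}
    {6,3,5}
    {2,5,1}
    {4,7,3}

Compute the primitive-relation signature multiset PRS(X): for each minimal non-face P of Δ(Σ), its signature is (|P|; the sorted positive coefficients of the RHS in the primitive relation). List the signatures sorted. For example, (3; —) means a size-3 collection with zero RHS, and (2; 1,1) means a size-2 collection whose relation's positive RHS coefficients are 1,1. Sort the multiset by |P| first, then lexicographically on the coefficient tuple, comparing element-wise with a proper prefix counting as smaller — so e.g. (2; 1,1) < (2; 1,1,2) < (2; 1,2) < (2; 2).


The 14 primitive collections of Σ (r=8, n=3):

  P = {2,6}:  v_{2} + v_{6} = 0  ⟹  sig = (2; —)
  P = {1,6}:  v_{1} + v_{6} = v_{3}  ⟹  sig = (2; 1)
  P = {2,3}:  v_{2} + v_{3} = v_{1}  ⟹  sig = (2; 1)
  P = {3,8}:  v_{3} + v_{8} = v_{7}  ⟹  sig = (2; 1)
  P = {5,8}:  v_{5} + v_{8} = v_{1}  ⟹  sig = (2; 1)
  P = {2,7}:  v_{2} + v_{7} = v_{1} + v_{8}  ⟹  sig = (2; 1,1)
  P = {5,7}:  v_{5} + v_{7} = v_{1} + v_{3}  ⟹  sig = (2; 1,1)
  P = {2,8}:  v_{2} + v_{8} = 2·v_{1} + v_{4}  ⟹  sig = (2; 1,2)
  P = {6,8}:  v_{6} + v_{8} = 2·v_{3} + v_{4}  ⟹  sig = (2; 1,2)
  P = {6,7}:  v_{6} + v_{7} = 3·v_{3} + v_{4}  ⟹  sig = (2; 1,3)
  P = {3,4,5}:  v_{3} + v_{4} + v_{5} = 0  ⟹  sig = (3; —)
  P = {1,3,4}:  v_{1} + v_{3} + v_{4} = v_{8}  ⟹  sig = (3; 1)
  P = {1,4,5}:  v_{1} + v_{4} + v_{5} = v_{2}  ⟹  sig = (3; 1)
  P = {1,4,7}:  v_{1} + v_{4} + v_{7} = 2·v_{8}  ⟹  sig = (3; 2)

Signatures (|P|; sorted positive RHS coefficients), sorted:
[(2; —), (2; 1), (2; 1), (2; 1), (2; 1), (2; 1,1), (2; 1,1), (2; 1,2), (2; 1,2), (2; 1,3), (3; —), (3; 1), (3; 1), (3; 2)]


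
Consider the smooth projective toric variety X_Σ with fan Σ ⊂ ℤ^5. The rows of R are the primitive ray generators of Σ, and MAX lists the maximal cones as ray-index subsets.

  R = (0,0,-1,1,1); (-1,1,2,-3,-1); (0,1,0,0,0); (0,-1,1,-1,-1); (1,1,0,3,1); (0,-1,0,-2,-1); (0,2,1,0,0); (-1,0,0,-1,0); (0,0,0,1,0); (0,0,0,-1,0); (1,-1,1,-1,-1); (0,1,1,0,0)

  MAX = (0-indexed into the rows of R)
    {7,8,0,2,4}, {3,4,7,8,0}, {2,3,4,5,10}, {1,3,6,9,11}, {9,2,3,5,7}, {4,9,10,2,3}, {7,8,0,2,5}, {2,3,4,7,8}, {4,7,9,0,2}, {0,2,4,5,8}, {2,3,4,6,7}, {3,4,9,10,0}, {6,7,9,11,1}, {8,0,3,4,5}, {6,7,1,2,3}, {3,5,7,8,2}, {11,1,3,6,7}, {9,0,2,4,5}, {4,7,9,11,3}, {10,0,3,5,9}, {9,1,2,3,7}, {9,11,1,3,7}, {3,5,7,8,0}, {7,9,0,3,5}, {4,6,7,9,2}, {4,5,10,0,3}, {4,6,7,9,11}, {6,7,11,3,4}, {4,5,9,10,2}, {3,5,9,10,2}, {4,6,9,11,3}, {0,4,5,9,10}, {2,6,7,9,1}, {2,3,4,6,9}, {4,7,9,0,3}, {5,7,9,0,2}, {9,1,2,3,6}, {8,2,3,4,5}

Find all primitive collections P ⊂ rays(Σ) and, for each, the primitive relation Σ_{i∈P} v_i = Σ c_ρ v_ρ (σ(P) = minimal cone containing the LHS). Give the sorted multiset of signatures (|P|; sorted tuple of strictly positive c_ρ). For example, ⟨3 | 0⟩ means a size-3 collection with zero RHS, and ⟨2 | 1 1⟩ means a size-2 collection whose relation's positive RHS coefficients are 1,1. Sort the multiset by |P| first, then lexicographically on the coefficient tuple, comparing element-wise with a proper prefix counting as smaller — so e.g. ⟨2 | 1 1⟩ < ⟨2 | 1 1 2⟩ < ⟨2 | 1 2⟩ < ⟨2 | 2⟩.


|primitive collections| = 23. Relations:

  • {8,9}:  v_{8} + v_{9} = 0 — sig = ⟨2 | 0⟩
  • {2,11}:  v_{2} + v_{11} = v_{6} — sig = ⟨2 | 1⟩
  • {7,10}:  v_{7} + v_{10} = v_{3} + v_{9} — sig = ⟨2 | 1 1⟩
  • {0,1}:  v_{0} + v_{1} = v_{7} + v_{9} + v_{11} — sig = ⟨2 | 1 1 1⟩
  • {0,11}:  v_{0} + v_{11} = v_{4} + v_{7} + v_{9} — sig = ⟨2 | 1 1 1⟩
  • {1,8}:  v_{1} + v_{8} = v_{3} + v_{6} + v_{7} — sig = ⟨2 | 1 1 1⟩
  • {5,11}:  v_{5} + v_{11} = v_{2} + v_{3} + v_{9} — sig = ⟨2 | 1 1 1⟩
  • {8,10}:  v_{8} + v_{10} = v_{3} + v_{4} + v_{5} — sig = ⟨2 | 1 1 1⟩
  • {0,6}:  v_{0} + v_{6} = v_{2} + v_{4} + v_{7} + v_{9} — sig = ⟨2 | 1 1 1 1⟩
  • {8,11}:  v_{8} + v_{11} = v_{2} + v_{3} + v_{4} + v_{7} — sig = ⟨2 | 1 1 1 1⟩
  • {6,8}:  v_{6} + v_{8} = 2·v_{2} + v_{3} + v_{4} + v_{7} — sig = ⟨2 | 1 1 1 2⟩
  • {5,6}:  v_{5} + v_{6} = 2·v_{2} + v_{3} + v_{9} — sig = ⟨2 | 1 1 2⟩
  • {10,11}:  v_{10} + v_{11} = v_{2} + 2·v_{3} + v_{4} + 2·v_{9} — sig = ⟨2 | 1 1 2 2⟩
  • {1,10}:  v_{1} + v_{10} = 2·v_{3} + v_{6} + 2·v_{9} — sig = ⟨2 | 1 2 2⟩
  • {1,5}:  v_{1} + v_{5} = 2·v_{2} + 2·v_{3} + v_{7} + 2·v_{9} — sig = ⟨2 | 1 2 2 2⟩
  • {6,10}:  v_{6} + v_{10} = 2·v_{2} + 2·v_{3} + v_{4} + 2·v_{9} — sig = ⟨2 | 1 2 2 2⟩
  • {1,4}:  v_{1} + v_{4} = 2·v_{11} — sig = ⟨2 | 2⟩
  • {0,2,3}:  v_{0} + v_{2} + v_{3} = 0 — sig = ⟨3 | 0⟩
  • {4,5,7}:  v_{4} + v_{5} + v_{7} = 0 — sig = ⟨3 | 0⟩
  • {0,2,10}:  v_{0} + v_{2} + v_{10} = v_{4} + v_{5} + v_{9} — sig = ⟨3 | 1 1 1⟩
  • {3,4,5,9}:  v_{3} + v_{4} + v_{5} + v_{9} = v_{10} — sig = ⟨4 | 1⟩
  • {3,6,7,9}:  v_{3} + v_{6} + v_{7} + v_{9} = v_{1} — sig = ⟨4 | 1⟩
  • {2,3,4,7,9}:  v_{2} + v_{3} + v_{4} + v_{7} + v_{9} = v_{11} — sig = ⟨5 | 1⟩

Signatures (|P|; sorted positive RHS coefficients), sorted:
    |P|=2: 17 collections, coeffs (), (1), (1,1), (1,1,1), (1,1,1), (1,1,1), (1,1,1), (1,1,1), (1,1,1,1), (1,1,1,1), (1,1,1,2), (1,1,2), (1,1,2,2), (1,2,2), (1,2,2,2), (1,2,2,2), (2)
    |P|=3: 3 collections, coeffs (), (), (1,1,1)
    |P|=4: 2 collections, coeffs (1), (1)
    |P|=5: 1 collection, coeffs (1)


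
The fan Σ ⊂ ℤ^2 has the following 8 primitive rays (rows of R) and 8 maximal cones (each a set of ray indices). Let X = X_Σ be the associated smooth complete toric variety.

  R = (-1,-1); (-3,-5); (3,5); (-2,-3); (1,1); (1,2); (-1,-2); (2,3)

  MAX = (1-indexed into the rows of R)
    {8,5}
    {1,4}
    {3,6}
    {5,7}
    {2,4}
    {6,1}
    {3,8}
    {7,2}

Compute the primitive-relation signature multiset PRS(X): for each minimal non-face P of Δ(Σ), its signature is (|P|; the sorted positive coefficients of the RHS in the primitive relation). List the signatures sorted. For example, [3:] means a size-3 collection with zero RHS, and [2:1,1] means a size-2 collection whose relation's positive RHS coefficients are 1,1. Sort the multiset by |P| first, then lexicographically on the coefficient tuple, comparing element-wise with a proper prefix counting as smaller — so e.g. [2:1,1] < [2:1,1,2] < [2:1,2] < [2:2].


The 20 primitive collections of Σ (r=8, n=2):

  P={1,5}:  v_{1} + v_{5} = 0  →  sig = [2:]
  P={2,3}:  v_{2} + v_{3} = 0  →  sig = [2:]
  P={4,8}:  v_{4} + v_{8} = 0  →  sig = [2:]
  P={6,7}:  v_{6} + v_{7} = 0  →  sig = [2:]
  P={1,7}:  v_{1} + v_{7} = v_{4}  →  sig = [2:1]
  P={1,8}:  v_{1} + v_{8} = v_{6}  →  sig = [2:1]
  P={2,6}:  v_{2} + v_{6} = v_{4}  →  sig = [2:1]
  P={2,8}:  v_{2} + v_{8} = v_{7}  →  sig = [2:1]
  P={3,4}:  v_{3} + v_{4} = v_{6}  →  sig = [2:1]
  P={3,7}:  v_{3} + v_{7} = v_{8}  →  sig = [2:1]
  P={4,5}:  v_{4} + v_{5} = v_{7}  →  sig = [2:1]
  P={4,6}:  v_{4} + v_{6} = v_{1}  →  sig = [2:1]
  P={4,7}:  v_{4} + v_{7} = v_{2}  →  sig = [2:1]
  P={5,6}:  v_{5} + v_{6} = v_{8}  →  sig = [2:1]
  P={6,8}:  v_{6} + v_{8} = v_{3}  →  sig = [2:1]
  P={7,8}:  v_{7} + v_{8} = v_{5}  →  sig = [2:1]
  P={1,2}:  v_{1} + v_{2} = 2·v_{4}  →  sig = [2:2]
  P={1,3}:  v_{1} + v_{3} = 2·v_{6}  →  sig = [2:2]
  P={2,5}:  v_{2} + v_{5} = 2·v_{7}  →  sig = [2:2]
  P={3,5}:  v_{3} + v_{5} = 2·v_{8}  →  sig = [2:2]

Sorted signature multiset PRS(X):
    |P|=2: 20 collections, coeffs (), (), (), (), (1), (1), (1), (1), (1), (1), (1), (1), (1), (1), (1), (1), (2), (2), (2), (2)


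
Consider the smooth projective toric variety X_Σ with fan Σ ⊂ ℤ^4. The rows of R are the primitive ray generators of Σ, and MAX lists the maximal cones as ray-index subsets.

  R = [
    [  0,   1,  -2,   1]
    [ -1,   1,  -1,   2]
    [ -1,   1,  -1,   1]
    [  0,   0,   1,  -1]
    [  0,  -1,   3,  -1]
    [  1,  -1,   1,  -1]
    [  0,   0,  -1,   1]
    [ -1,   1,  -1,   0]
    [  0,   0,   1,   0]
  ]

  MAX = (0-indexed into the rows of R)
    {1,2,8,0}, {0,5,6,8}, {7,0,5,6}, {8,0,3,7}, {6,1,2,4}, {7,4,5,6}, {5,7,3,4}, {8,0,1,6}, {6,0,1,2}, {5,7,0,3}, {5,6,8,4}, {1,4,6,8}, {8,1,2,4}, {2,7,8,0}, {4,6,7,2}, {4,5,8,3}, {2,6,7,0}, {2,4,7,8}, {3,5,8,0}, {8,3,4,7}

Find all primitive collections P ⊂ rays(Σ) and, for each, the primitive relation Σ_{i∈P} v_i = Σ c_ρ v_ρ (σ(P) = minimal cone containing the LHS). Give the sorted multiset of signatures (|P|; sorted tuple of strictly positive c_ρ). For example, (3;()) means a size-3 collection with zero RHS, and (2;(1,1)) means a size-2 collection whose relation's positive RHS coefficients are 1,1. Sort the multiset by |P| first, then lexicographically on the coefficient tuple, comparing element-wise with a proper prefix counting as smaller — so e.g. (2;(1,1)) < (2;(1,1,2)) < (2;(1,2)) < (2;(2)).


10 collections generate NE(X_Σ); each relation:

  • {2,5}:  v_{2} + v_{5} = 0 ; sig = (2;())
  • {3,6}:  v_{3} + v_{6} = 0 ; sig = (2;())
  • {0,4}:  v_{0} + v_{4} = v_{8} ; sig = (2;(1))
  • {1,3}:  v_{1} + v_{3} = v_{2} + v_{8} ; sig = (2;(1,1))
  • {1,5}:  v_{1} + v_{5} = v_{6} + v_{8} ; sig = (2;(1,1))
  • {2,3}:  v_{2} + v_{3} = v_{7} + v_{8} ; sig = (2;(1,1))
  • {1,7}:  v_{1} + v_{7} = 2·v_{2} ; sig = (2;(2))
  • {2,6,8}:  v_{2} + v_{6} + v_{8} = v_{1} ; sig = (3;(1))
  • {5,7,8}:  v_{5} + v_{7} + v_{8} = v_{3} ; sig = (3;(1))
  • {6,7,8}:  v_{6} + v_{7} + v_{8} = v_{2} ; sig = (3;(1))

so the primitive-relation signature multiset is
    (2;())
    (2;())
    (2;(1))
    (2;(1,1))
    (2;(1,1))
    (2;(1,1))
    (2;(2))
    (3;(1))
    (3;(1))
    (3;(1))


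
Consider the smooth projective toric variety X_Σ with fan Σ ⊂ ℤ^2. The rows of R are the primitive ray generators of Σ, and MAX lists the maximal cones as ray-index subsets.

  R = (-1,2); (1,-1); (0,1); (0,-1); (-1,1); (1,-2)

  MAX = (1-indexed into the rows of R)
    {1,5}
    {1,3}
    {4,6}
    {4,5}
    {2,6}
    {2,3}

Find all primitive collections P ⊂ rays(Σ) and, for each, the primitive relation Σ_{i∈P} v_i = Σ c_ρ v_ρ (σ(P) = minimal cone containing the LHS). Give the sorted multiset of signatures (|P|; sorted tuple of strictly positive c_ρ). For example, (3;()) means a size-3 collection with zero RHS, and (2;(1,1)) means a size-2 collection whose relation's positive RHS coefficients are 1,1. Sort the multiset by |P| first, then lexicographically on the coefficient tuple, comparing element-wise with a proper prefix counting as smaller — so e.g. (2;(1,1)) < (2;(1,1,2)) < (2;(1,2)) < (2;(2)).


9 collections generate NE(X_Σ); each relation:

  • {1,6}:  v_{1} + v_{6} = 0  so sig = (2;())
  • {2,5}:  v_{2} + v_{5} = 0  so sig = (2;())
  • {3,4}:  v_{3} + v_{4} = 0  so sig = (2;())
  • {1,2}:  v_{1} + v_{2} = v_{3}  so sig = (2;(1))
  • {1,4}:  v_{1} + v_{4} = v_{5}  so sig = (2;(1))
  • {2,4}:  v_{2} + v_{4} = v_{6}  so sig = (2;(1))
  • {3,5}:  v_{3} + v_{5} = v_{1}  so sig = (2;(1))
  • {3,6}:  v_{3} + v_{6} = v_{2}  so sig = (2;(1))
  • {5,6}:  v_{5} + v_{6} = v_{4}  so sig = (2;(1))

Sorted signature multiset PRS(X):
[(2;()), (2;()), (2;()), (2;(1)), (2;(1)), (2;(1)), (2;(1)), (2;(1)), (2;(1))]


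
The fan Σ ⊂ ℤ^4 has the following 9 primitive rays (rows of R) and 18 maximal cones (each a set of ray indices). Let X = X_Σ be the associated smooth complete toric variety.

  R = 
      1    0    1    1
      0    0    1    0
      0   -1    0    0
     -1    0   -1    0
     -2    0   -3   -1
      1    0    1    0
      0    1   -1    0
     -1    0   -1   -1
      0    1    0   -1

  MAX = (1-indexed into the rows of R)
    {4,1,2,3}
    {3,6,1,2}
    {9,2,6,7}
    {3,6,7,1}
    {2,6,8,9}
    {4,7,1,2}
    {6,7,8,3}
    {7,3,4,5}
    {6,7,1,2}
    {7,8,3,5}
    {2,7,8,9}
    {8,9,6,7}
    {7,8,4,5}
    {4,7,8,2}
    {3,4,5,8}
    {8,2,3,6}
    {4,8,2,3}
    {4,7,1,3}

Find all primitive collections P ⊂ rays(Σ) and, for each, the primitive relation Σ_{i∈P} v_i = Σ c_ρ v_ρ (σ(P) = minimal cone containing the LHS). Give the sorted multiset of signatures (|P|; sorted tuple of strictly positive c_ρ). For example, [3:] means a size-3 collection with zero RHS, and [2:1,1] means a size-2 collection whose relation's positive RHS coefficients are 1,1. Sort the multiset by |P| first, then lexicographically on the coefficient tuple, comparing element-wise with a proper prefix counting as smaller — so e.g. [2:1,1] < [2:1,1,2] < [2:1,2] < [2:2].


Minimal non-faces — 12 found among 9 rays, 18 max cones:

  P = {1,8}:  v_{1} + v_{8} = 0  ⟹  sig = [2:]
  P = {4,6}:  v_{4} + v_{6} = 0  ⟹  sig = [2:]
  P = {2,5}:  v_{2} + v_{5} = v_{4} + v_{8}  ⟹  sig = [2:1,1]
  P = {3,9}:  v_{3} + v_{9} = v_{6} + v_{8}  ⟹  sig = [2:1,1]
  P = {1,5}:  v_{1} + v_{5} = v_{3} + v_{4} + v_{7}  ⟹  sig = [2:1,1,1]
  P = {1,9}:  v_{1} + v_{9} = v_{2} + v_{6} + v_{7}  ⟹  sig = [2:1,1,1]
  P = {4,9}:  v_{4} + v_{9} = v_{2} + v_{7} + v_{8}  ⟹  sig = [2:1,1,1]
  P = {5,6}:  v_{5} + v_{6} = v_{3} + v_{7} + v_{8}  ⟹  sig = [2:1,1,1]
  P = {5,9}:  v_{5} + v_{9} = v_{7} + 2·v_{8}  ⟹  sig = [2:1,2]
  P = {2,3,7}:  v_{2} + v_{3} + v_{7} = 0  ⟹  sig = [3:]
  P = {2,6,7,8}:  v_{2} + v_{6} + v_{7} + v_{8} = v_{9}  ⟹  sig = [4:1]
  P = {3,4,7,8}:  v_{3} + v_{4} + v_{7} + v_{8} = v_{5}  ⟹  sig = [4:1]

so the primitive-relation signature multiset is
{ [2:] ×2,  [2:1,1] ×2,  [2:1,1,1] ×4,  [2:1,2],  [3:],  [4:1] ×2 }


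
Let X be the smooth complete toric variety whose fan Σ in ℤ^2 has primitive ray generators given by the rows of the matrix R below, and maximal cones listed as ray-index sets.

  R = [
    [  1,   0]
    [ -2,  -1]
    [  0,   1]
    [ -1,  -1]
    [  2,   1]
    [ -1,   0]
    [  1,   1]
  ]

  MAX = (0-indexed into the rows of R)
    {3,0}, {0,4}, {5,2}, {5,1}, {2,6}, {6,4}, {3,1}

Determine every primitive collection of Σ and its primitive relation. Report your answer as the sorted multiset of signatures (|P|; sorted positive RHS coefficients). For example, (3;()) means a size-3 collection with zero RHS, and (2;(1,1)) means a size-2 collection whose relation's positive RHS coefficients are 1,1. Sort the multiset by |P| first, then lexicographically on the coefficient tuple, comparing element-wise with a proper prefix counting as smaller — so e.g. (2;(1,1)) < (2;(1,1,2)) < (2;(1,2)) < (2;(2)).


Primitive collections (14):

  • {0,5}:  v_{0} + v_{5} = 0  ⇒ sig = (2;())
  • {1,4}:  v_{1} + v_{4} = 0  ⇒ sig = (2;())
  • {3,6}:  v_{3} + v_{6} = 0  ⇒ sig = (2;())
  • {0,1}:  v_{0} + v_{1} = v_{3}  ⇒ sig = (2;(1))
  • {0,2}:  v_{0} + v_{2} = v_{6}  ⇒ sig = (2;(1))
  • {0,6}:  v_{0} + v_{6} = v_{4}  ⇒ sig = (2;(1))
  • {1,6}:  v_{1} + v_{6} = v_{5}  ⇒ sig = (2;(1))
  • {2,3}:  v_{2} + v_{3} = v_{5}  ⇒ sig = (2;(1))
  • {3,4}:  v_{3} + v_{4} = v_{0}  ⇒ sig = (2;(1))
  • {3,5}:  v_{3} + v_{5} = v_{1}  ⇒ sig = (2;(1))
  • {4,5}:  v_{4} + v_{5} = v_{6}  ⇒ sig = (2;(1))
  • {5,6}:  v_{5} + v_{6} = v_{2}  ⇒ sig = (2;(1))
  • {1,2}:  v_{1} + v_{2} = 2·v_{5}  ⇒ sig = (2;(2))
  • {2,4}:  v_{2} + v_{4} = 2·v_{6}  ⇒ sig = (2;(2))

so the primitive-relation signature multiset is
{ (2;()) ×3,  (2;(1)) ×9,  (2;(2)) ×2 }


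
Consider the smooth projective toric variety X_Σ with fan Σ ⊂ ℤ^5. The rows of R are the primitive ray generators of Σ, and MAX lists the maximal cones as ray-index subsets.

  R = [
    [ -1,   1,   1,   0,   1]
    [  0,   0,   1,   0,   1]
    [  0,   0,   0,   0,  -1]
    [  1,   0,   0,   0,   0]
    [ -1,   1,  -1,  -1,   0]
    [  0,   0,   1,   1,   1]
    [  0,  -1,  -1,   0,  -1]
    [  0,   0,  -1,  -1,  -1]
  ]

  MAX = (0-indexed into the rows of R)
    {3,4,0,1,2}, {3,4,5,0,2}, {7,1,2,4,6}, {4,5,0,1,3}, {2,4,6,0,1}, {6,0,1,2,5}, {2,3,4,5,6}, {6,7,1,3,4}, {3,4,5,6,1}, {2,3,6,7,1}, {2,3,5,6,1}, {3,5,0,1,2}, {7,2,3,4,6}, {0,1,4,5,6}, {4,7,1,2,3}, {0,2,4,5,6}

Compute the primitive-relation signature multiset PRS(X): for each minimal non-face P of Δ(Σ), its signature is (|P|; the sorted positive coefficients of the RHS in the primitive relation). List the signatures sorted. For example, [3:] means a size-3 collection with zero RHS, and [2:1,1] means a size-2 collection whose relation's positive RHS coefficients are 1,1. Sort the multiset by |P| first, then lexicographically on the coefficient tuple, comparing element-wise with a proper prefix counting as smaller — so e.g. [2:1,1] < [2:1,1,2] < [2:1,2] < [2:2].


|primitive collections| = 5. Relations:

  {5,7}:  v_{5} + v_{7} = 0  so sig = [2:]
  {0,7}:  v_{0} + v_{7} = v_{1} + v_{2} + v_{4}  so sig = [2:1,1,1]
  {0,3,6}:  v_{0} + v_{3} + v_{6} = 0  so sig = [3:]
  {1,2,4,5}:  v_{1} + v_{2} + v_{4} + v_{5} = v_{0}  so sig = [4:1]
  {1,2,3,4,6}:  v_{1} + v_{2} + v_{3} + v_{4} + v_{6} = v_{7}  so sig = [5:1]

Hence PRS(X_Σ) =
[[2:], [2:1,1,1], [3:], [4:1], [5:1]]


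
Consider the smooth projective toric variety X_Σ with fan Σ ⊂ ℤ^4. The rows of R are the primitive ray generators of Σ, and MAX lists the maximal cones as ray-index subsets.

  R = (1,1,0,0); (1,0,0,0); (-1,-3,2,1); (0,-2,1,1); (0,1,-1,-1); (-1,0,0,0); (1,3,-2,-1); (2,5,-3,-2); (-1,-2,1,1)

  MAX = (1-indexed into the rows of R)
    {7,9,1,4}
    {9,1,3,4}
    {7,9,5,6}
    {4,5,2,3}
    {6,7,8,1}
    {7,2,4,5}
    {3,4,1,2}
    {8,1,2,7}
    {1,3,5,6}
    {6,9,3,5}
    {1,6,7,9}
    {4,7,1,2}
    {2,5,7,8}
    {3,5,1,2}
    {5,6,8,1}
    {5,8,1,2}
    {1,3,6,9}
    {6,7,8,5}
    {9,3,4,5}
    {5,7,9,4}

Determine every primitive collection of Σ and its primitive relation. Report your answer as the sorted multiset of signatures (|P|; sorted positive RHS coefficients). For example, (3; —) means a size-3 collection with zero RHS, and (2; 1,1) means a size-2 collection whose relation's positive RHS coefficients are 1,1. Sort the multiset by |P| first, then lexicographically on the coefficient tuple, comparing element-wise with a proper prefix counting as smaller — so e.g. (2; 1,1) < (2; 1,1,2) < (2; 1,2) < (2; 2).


Σ has 10 primitive collections:

  {2,6}:  v_{2} + v_{6} = 0  ⟹  sig = (2; —)
  {3,7}:  v_{3} + v_{7} = 0  ⟹  sig = (2; —)
  {2,9}:  v_{2} + v_{9} = v_{4}  ⟹  sig = (2; 1)
  {4,6}:  v_{4} + v_{6} = v_{9}  ⟹  sig = (2; 1)
  {8,9}:  v_{8} + v_{9} = v_{7}  ⟹  sig = (2; 1)
  {3,8}:  v_{3} + v_{8} = v_{1} + v_{5}  ⟹  sig = (2; 1,1)
  {4,8}:  v_{4} + v_{8} = v_{2} + v_{7}  ⟹  sig = (2; 1,1)
  {1,5,9}:  v_{1} + v_{5} + v_{9} = 0  ⟹  sig = (3; —)
  {1,4,5}:  v_{1} + v_{4} + v_{5} = v_{2}  ⟹  sig = (3; 1)
  {1,5,7}:  v_{1} + v_{5} + v_{7} = v_{8}  ⟹  sig = (3; 1)

Hence PRS(X_Σ) =
    |P|=2: 7 collections, coeffs (), (), (1), (1), (1), (1,1), (1,1)
    |P|=3: 3 collections, coeffs (), (1), (1)


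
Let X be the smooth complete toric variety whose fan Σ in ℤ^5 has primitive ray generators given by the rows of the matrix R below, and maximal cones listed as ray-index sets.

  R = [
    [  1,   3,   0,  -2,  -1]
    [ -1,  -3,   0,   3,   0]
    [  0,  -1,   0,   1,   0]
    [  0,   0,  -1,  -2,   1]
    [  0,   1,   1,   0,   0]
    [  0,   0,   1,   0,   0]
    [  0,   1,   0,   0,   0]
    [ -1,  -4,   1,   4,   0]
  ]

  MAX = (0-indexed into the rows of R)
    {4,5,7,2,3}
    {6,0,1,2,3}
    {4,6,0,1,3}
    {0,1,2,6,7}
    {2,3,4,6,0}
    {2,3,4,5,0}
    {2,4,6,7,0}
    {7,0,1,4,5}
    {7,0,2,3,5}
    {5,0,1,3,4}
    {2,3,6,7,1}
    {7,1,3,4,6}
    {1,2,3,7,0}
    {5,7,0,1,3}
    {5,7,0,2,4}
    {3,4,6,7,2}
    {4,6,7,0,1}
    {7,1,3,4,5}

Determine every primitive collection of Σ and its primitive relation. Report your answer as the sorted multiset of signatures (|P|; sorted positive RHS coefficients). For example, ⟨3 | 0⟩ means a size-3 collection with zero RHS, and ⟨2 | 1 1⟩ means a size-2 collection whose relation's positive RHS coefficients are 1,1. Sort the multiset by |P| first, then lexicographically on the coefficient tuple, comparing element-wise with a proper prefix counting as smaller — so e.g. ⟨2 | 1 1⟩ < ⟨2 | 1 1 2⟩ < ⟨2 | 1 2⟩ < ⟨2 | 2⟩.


Primitive collections (5):

  • {5,6}:  v_{5} + v_{6} = v_{4} — sig = ⟨2 | 1⟩
  • {1,2,5}:  v_{1} + v_{2} + v_{5} = v_{7} — sig = ⟨3 | 1⟩
  • {1,2,4}:  v_{1} + v_{2} + v_{4} = v_{6} + v_{7} — sig = ⟨3 | 1 1⟩
  • {0,3,6,7}:  v_{0} + v_{3} + v_{6} + v_{7} = 0 — sig = ⟨4 | 0⟩
  • {0,3,4,7}:  v_{0} + v_{3} + v_{4} + v_{7} = v_{5} — sig = ⟨4 | 1⟩

Signatures (|P|; sorted positive RHS coefficients), sorted:
    |P|=2: 1 collection, coeffs (1)
    |P|=3: 2 collections, coeffs (1), (1,1)
    |P|=4: 2 collections, coeffs (), (1)


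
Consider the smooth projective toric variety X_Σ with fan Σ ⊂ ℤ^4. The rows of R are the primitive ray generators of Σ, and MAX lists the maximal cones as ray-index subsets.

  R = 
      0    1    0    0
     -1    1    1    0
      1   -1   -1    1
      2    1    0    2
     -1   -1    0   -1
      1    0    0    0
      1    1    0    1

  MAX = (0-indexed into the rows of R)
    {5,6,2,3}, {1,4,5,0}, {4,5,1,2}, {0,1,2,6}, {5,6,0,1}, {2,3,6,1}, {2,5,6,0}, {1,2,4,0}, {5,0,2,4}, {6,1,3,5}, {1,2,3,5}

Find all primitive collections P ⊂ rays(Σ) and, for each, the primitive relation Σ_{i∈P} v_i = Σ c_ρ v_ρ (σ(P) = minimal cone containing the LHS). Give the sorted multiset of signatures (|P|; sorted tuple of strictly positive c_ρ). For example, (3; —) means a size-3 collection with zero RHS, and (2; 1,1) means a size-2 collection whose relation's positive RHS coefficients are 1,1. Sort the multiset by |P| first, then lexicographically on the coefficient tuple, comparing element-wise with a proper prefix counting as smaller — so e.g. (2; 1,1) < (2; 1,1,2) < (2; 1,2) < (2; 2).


Minimal non-faces — 5 found among 7 rays, 11 max cones:

  P={4,6}:  v_{4} + v_{6} = 0 ; sig = (2; —)
  P={3,4}:  v_{3} + v_{4} = v_{1} + v_{2} + v_{5} ; sig = (2; 1,1,1)
  P={0,3}:  v_{0} + v_{3} = 2·v_{6} ; sig = (2; 2)
  P={0,1,2,5}:  v_{0} + v_{1} + v_{2} + v_{5} = v_{6} ; sig = (4; 1)
  P={1,2,5,6}:  v_{1} + v_{2} + v_{5} + v_{6} = v_{3} ; sig = (4; 1)

Sorted signature multiset PRS(X):
    (2; —)
    (2; 1,1,1)
    (2; 2)
    (4; 1)
    (4; 1)
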